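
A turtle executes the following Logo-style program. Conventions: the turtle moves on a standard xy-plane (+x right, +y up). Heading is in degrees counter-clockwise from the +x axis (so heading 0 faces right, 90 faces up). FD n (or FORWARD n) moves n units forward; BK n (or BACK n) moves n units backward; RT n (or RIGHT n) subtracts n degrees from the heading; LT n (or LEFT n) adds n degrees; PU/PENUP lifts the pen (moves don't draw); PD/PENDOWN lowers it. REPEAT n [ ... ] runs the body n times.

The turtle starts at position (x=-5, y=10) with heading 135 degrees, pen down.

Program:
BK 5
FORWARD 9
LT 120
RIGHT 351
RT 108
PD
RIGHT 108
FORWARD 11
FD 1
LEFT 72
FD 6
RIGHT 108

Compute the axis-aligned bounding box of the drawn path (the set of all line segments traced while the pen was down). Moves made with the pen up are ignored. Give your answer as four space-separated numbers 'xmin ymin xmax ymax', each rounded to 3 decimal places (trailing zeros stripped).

Executing turtle program step by step:
Start: pos=(-5,10), heading=135, pen down
BK 5: (-5,10) -> (-1.464,6.464) [heading=135, draw]
FD 9: (-1.464,6.464) -> (-7.828,12.828) [heading=135, draw]
LT 120: heading 135 -> 255
RT 351: heading 255 -> 264
RT 108: heading 264 -> 156
PD: pen down
RT 108: heading 156 -> 48
FD 11: (-7.828,12.828) -> (-0.468,21.003) [heading=48, draw]
FD 1: (-0.468,21.003) -> (0.201,21.746) [heading=48, draw]
LT 72: heading 48 -> 120
FD 6: (0.201,21.746) -> (-2.799,26.942) [heading=120, draw]
RT 108: heading 120 -> 12
Final: pos=(-2.799,26.942), heading=12, 5 segment(s) drawn

Segment endpoints: x in {-7.828, -5, -2.799, -1.464, -0.468, 0.201}, y in {6.464, 10, 12.828, 21.003, 21.746, 26.942}
xmin=-7.828, ymin=6.464, xmax=0.201, ymax=26.942

Answer: -7.828 6.464 0.201 26.942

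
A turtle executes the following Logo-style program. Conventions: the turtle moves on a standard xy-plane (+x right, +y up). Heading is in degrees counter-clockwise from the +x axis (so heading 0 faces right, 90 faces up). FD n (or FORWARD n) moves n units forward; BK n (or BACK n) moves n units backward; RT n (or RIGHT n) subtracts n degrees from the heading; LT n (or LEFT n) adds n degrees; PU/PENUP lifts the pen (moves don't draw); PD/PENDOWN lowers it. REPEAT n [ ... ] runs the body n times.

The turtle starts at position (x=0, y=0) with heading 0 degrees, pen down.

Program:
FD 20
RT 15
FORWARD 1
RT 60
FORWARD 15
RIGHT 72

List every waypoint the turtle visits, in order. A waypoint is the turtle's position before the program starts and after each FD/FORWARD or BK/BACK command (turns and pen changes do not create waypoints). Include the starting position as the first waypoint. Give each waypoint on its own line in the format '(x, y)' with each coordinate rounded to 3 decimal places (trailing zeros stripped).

Executing turtle program step by step:
Start: pos=(0,0), heading=0, pen down
FD 20: (0,0) -> (20,0) [heading=0, draw]
RT 15: heading 0 -> 345
FD 1: (20,0) -> (20.966,-0.259) [heading=345, draw]
RT 60: heading 345 -> 285
FD 15: (20.966,-0.259) -> (24.848,-14.748) [heading=285, draw]
RT 72: heading 285 -> 213
Final: pos=(24.848,-14.748), heading=213, 3 segment(s) drawn
Waypoints (4 total):
(0, 0)
(20, 0)
(20.966, -0.259)
(24.848, -14.748)

Answer: (0, 0)
(20, 0)
(20.966, -0.259)
(24.848, -14.748)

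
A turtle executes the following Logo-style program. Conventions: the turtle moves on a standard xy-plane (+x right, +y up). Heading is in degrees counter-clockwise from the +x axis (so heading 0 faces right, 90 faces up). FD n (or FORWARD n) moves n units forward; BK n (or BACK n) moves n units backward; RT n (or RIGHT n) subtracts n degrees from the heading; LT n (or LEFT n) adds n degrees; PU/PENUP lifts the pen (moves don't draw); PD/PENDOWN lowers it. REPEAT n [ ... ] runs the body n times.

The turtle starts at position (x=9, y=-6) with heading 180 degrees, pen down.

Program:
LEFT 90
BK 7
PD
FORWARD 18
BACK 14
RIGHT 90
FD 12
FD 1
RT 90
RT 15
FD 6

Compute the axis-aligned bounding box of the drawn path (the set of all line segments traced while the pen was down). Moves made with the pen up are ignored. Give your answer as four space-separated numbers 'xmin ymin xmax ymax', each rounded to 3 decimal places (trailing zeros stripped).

Answer: -4 -17 9 2.796

Derivation:
Executing turtle program step by step:
Start: pos=(9,-6), heading=180, pen down
LT 90: heading 180 -> 270
BK 7: (9,-6) -> (9,1) [heading=270, draw]
PD: pen down
FD 18: (9,1) -> (9,-17) [heading=270, draw]
BK 14: (9,-17) -> (9,-3) [heading=270, draw]
RT 90: heading 270 -> 180
FD 12: (9,-3) -> (-3,-3) [heading=180, draw]
FD 1: (-3,-3) -> (-4,-3) [heading=180, draw]
RT 90: heading 180 -> 90
RT 15: heading 90 -> 75
FD 6: (-4,-3) -> (-2.447,2.796) [heading=75, draw]
Final: pos=(-2.447,2.796), heading=75, 6 segment(s) drawn

Segment endpoints: x in {-4, -3, -2.447, 9, 9, 9}, y in {-17, -6, -3, -3, 1, 2.796}
xmin=-4, ymin=-17, xmax=9, ymax=2.796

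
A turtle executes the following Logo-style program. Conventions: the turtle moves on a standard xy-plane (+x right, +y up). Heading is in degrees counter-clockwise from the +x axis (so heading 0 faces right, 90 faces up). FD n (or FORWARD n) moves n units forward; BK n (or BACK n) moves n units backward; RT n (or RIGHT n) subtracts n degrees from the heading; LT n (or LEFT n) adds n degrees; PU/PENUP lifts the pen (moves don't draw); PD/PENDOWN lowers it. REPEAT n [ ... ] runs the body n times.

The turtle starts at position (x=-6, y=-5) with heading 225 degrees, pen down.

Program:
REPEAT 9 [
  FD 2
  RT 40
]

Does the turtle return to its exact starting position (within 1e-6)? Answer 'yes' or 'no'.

Answer: yes

Derivation:
Executing turtle program step by step:
Start: pos=(-6,-5), heading=225, pen down
REPEAT 9 [
  -- iteration 1/9 --
  FD 2: (-6,-5) -> (-7.414,-6.414) [heading=225, draw]
  RT 40: heading 225 -> 185
  -- iteration 2/9 --
  FD 2: (-7.414,-6.414) -> (-9.407,-6.589) [heading=185, draw]
  RT 40: heading 185 -> 145
  -- iteration 3/9 --
  FD 2: (-9.407,-6.589) -> (-11.045,-5.441) [heading=145, draw]
  RT 40: heading 145 -> 105
  -- iteration 4/9 --
  FD 2: (-11.045,-5.441) -> (-11.563,-3.51) [heading=105, draw]
  RT 40: heading 105 -> 65
  -- iteration 5/9 --
  FD 2: (-11.563,-3.51) -> (-10.717,-1.697) [heading=65, draw]
  RT 40: heading 65 -> 25
  -- iteration 6/9 --
  FD 2: (-10.717,-1.697) -> (-8.905,-0.852) [heading=25, draw]
  RT 40: heading 25 -> 345
  -- iteration 7/9 --
  FD 2: (-8.905,-0.852) -> (-6.973,-1.369) [heading=345, draw]
  RT 40: heading 345 -> 305
  -- iteration 8/9 --
  FD 2: (-6.973,-1.369) -> (-5.826,-3.008) [heading=305, draw]
  RT 40: heading 305 -> 265
  -- iteration 9/9 --
  FD 2: (-5.826,-3.008) -> (-6,-5) [heading=265, draw]
  RT 40: heading 265 -> 225
]
Final: pos=(-6,-5), heading=225, 9 segment(s) drawn

Start position: (-6, -5)
Final position: (-6, -5)
Distance = 0; < 1e-6 -> CLOSED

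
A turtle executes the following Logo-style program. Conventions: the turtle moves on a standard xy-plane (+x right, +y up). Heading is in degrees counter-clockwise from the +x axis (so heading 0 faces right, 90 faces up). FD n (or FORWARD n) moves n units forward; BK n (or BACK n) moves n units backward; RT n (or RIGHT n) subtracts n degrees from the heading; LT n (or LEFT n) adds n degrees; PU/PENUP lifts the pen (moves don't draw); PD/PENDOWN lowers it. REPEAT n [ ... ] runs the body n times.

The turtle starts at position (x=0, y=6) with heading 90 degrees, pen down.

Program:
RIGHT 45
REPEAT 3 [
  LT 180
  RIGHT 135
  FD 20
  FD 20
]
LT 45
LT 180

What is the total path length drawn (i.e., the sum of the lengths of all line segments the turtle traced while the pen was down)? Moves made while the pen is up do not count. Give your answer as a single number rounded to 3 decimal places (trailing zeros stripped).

Executing turtle program step by step:
Start: pos=(0,6), heading=90, pen down
RT 45: heading 90 -> 45
REPEAT 3 [
  -- iteration 1/3 --
  LT 180: heading 45 -> 225
  RT 135: heading 225 -> 90
  FD 20: (0,6) -> (0,26) [heading=90, draw]
  FD 20: (0,26) -> (0,46) [heading=90, draw]
  -- iteration 2/3 --
  LT 180: heading 90 -> 270
  RT 135: heading 270 -> 135
  FD 20: (0,46) -> (-14.142,60.142) [heading=135, draw]
  FD 20: (-14.142,60.142) -> (-28.284,74.284) [heading=135, draw]
  -- iteration 3/3 --
  LT 180: heading 135 -> 315
  RT 135: heading 315 -> 180
  FD 20: (-28.284,74.284) -> (-48.284,74.284) [heading=180, draw]
  FD 20: (-48.284,74.284) -> (-68.284,74.284) [heading=180, draw]
]
LT 45: heading 180 -> 225
LT 180: heading 225 -> 45
Final: pos=(-68.284,74.284), heading=45, 6 segment(s) drawn

Segment lengths:
  seg 1: (0,6) -> (0,26), length = 20
  seg 2: (0,26) -> (0,46), length = 20
  seg 3: (0,46) -> (-14.142,60.142), length = 20
  seg 4: (-14.142,60.142) -> (-28.284,74.284), length = 20
  seg 5: (-28.284,74.284) -> (-48.284,74.284), length = 20
  seg 6: (-48.284,74.284) -> (-68.284,74.284), length = 20
Total = 120

Answer: 120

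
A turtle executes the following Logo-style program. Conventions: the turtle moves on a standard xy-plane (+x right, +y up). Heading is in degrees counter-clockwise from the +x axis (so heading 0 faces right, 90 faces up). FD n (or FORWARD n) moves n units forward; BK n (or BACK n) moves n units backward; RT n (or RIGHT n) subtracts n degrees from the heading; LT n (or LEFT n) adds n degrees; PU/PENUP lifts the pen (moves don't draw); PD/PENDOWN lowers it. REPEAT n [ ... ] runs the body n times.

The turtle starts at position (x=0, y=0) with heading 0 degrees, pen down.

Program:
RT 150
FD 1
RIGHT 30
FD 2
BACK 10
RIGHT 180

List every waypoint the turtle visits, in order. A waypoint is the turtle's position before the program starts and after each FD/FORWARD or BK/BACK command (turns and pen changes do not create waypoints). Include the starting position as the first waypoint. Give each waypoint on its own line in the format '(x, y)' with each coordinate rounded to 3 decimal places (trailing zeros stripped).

Answer: (0, 0)
(-0.866, -0.5)
(-2.866, -0.5)
(7.134, -0.5)

Derivation:
Executing turtle program step by step:
Start: pos=(0,0), heading=0, pen down
RT 150: heading 0 -> 210
FD 1: (0,0) -> (-0.866,-0.5) [heading=210, draw]
RT 30: heading 210 -> 180
FD 2: (-0.866,-0.5) -> (-2.866,-0.5) [heading=180, draw]
BK 10: (-2.866,-0.5) -> (7.134,-0.5) [heading=180, draw]
RT 180: heading 180 -> 0
Final: pos=(7.134,-0.5), heading=0, 3 segment(s) drawn
Waypoints (4 total):
(0, 0)
(-0.866, -0.5)
(-2.866, -0.5)
(7.134, -0.5)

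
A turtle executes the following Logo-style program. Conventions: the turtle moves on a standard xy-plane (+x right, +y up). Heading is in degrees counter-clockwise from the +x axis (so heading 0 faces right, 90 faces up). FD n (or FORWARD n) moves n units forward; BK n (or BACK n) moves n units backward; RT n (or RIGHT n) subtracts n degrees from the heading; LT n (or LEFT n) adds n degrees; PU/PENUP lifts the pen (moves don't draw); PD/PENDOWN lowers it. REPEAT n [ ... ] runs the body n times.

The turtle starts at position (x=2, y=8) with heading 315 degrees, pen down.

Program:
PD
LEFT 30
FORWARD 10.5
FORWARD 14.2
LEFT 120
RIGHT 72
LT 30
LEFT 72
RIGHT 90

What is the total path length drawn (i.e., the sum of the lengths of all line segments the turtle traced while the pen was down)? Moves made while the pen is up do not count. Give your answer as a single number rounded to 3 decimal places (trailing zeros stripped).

Answer: 24.7

Derivation:
Executing turtle program step by step:
Start: pos=(2,8), heading=315, pen down
PD: pen down
LT 30: heading 315 -> 345
FD 10.5: (2,8) -> (12.142,5.282) [heading=345, draw]
FD 14.2: (12.142,5.282) -> (25.858,1.607) [heading=345, draw]
LT 120: heading 345 -> 105
RT 72: heading 105 -> 33
LT 30: heading 33 -> 63
LT 72: heading 63 -> 135
RT 90: heading 135 -> 45
Final: pos=(25.858,1.607), heading=45, 2 segment(s) drawn

Segment lengths:
  seg 1: (2,8) -> (12.142,5.282), length = 10.5
  seg 2: (12.142,5.282) -> (25.858,1.607), length = 14.2
Total = 24.7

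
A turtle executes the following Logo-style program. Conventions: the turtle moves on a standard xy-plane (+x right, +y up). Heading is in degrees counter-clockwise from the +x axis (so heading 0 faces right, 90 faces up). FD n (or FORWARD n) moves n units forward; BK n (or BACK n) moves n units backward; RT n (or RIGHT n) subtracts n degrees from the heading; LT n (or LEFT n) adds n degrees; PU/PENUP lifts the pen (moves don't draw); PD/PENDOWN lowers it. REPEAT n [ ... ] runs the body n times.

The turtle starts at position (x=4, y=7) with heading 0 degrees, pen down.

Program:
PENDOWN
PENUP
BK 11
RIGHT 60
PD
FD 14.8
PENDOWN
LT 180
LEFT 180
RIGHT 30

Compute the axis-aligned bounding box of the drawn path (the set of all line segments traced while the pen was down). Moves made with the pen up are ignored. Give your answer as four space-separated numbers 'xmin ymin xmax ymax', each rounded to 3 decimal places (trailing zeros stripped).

Answer: -7 -5.817 0.4 7

Derivation:
Executing turtle program step by step:
Start: pos=(4,7), heading=0, pen down
PD: pen down
PU: pen up
BK 11: (4,7) -> (-7,7) [heading=0, move]
RT 60: heading 0 -> 300
PD: pen down
FD 14.8: (-7,7) -> (0.4,-5.817) [heading=300, draw]
PD: pen down
LT 180: heading 300 -> 120
LT 180: heading 120 -> 300
RT 30: heading 300 -> 270
Final: pos=(0.4,-5.817), heading=270, 1 segment(s) drawn

Segment endpoints: x in {-7, 0.4}, y in {-5.817, 7}
xmin=-7, ymin=-5.817, xmax=0.4, ymax=7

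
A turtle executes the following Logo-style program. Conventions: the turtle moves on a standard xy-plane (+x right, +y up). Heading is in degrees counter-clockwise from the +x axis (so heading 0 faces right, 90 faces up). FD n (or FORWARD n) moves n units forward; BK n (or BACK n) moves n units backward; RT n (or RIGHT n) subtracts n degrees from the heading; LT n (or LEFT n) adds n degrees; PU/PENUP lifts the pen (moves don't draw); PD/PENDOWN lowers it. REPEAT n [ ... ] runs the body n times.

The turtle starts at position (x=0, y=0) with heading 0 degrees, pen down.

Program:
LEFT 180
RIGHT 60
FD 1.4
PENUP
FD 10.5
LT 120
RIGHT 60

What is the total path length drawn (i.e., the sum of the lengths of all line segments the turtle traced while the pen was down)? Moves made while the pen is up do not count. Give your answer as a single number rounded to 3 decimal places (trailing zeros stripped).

Executing turtle program step by step:
Start: pos=(0,0), heading=0, pen down
LT 180: heading 0 -> 180
RT 60: heading 180 -> 120
FD 1.4: (0,0) -> (-0.7,1.212) [heading=120, draw]
PU: pen up
FD 10.5: (-0.7,1.212) -> (-5.95,10.306) [heading=120, move]
LT 120: heading 120 -> 240
RT 60: heading 240 -> 180
Final: pos=(-5.95,10.306), heading=180, 1 segment(s) drawn

Segment lengths:
  seg 1: (0,0) -> (-0.7,1.212), length = 1.4
Total = 1.4

Answer: 1.4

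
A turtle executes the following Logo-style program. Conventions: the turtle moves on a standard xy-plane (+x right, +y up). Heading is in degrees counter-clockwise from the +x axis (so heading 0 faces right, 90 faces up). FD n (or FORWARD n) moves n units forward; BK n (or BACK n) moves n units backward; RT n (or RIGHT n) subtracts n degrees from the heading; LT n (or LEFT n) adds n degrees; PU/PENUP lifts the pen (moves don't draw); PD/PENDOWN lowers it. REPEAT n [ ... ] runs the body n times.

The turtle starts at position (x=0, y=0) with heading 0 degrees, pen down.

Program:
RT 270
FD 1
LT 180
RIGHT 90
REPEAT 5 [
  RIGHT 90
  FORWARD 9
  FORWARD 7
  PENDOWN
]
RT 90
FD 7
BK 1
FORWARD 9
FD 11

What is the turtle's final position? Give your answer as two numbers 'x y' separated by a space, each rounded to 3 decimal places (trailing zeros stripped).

Answer: 26 17

Derivation:
Executing turtle program step by step:
Start: pos=(0,0), heading=0, pen down
RT 270: heading 0 -> 90
FD 1: (0,0) -> (0,1) [heading=90, draw]
LT 180: heading 90 -> 270
RT 90: heading 270 -> 180
REPEAT 5 [
  -- iteration 1/5 --
  RT 90: heading 180 -> 90
  FD 9: (0,1) -> (0,10) [heading=90, draw]
  FD 7: (0,10) -> (0,17) [heading=90, draw]
  PD: pen down
  -- iteration 2/5 --
  RT 90: heading 90 -> 0
  FD 9: (0,17) -> (9,17) [heading=0, draw]
  FD 7: (9,17) -> (16,17) [heading=0, draw]
  PD: pen down
  -- iteration 3/5 --
  RT 90: heading 0 -> 270
  FD 9: (16,17) -> (16,8) [heading=270, draw]
  FD 7: (16,8) -> (16,1) [heading=270, draw]
  PD: pen down
  -- iteration 4/5 --
  RT 90: heading 270 -> 180
  FD 9: (16,1) -> (7,1) [heading=180, draw]
  FD 7: (7,1) -> (0,1) [heading=180, draw]
  PD: pen down
  -- iteration 5/5 --
  RT 90: heading 180 -> 90
  FD 9: (0,1) -> (0,10) [heading=90, draw]
  FD 7: (0,10) -> (0,17) [heading=90, draw]
  PD: pen down
]
RT 90: heading 90 -> 0
FD 7: (0,17) -> (7,17) [heading=0, draw]
BK 1: (7,17) -> (6,17) [heading=0, draw]
FD 9: (6,17) -> (15,17) [heading=0, draw]
FD 11: (15,17) -> (26,17) [heading=0, draw]
Final: pos=(26,17), heading=0, 15 segment(s) drawn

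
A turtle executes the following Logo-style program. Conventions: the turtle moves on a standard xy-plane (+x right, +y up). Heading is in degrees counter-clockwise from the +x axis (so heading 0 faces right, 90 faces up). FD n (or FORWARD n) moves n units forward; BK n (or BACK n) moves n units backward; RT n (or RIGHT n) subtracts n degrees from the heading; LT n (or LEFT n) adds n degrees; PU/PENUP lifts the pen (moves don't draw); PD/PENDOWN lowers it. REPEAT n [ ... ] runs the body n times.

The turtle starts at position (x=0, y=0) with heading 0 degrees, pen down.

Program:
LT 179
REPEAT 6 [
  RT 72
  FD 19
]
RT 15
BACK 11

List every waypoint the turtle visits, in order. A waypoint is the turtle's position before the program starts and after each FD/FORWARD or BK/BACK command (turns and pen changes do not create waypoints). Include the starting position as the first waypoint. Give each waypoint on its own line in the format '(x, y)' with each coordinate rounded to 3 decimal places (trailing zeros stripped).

Answer: (0, 0)
(-5.555, 18.17)
(10.009, 29.068)
(25.183, 17.633)
(18.997, -0.332)
(0, 0)
(-5.555, 18.17)
(-5.171, 7.176)

Derivation:
Executing turtle program step by step:
Start: pos=(0,0), heading=0, pen down
LT 179: heading 0 -> 179
REPEAT 6 [
  -- iteration 1/6 --
  RT 72: heading 179 -> 107
  FD 19: (0,0) -> (-5.555,18.17) [heading=107, draw]
  -- iteration 2/6 --
  RT 72: heading 107 -> 35
  FD 19: (-5.555,18.17) -> (10.009,29.068) [heading=35, draw]
  -- iteration 3/6 --
  RT 72: heading 35 -> 323
  FD 19: (10.009,29.068) -> (25.183,17.633) [heading=323, draw]
  -- iteration 4/6 --
  RT 72: heading 323 -> 251
  FD 19: (25.183,17.633) -> (18.997,-0.332) [heading=251, draw]
  -- iteration 5/6 --
  RT 72: heading 251 -> 179
  FD 19: (18.997,-0.332) -> (0,0) [heading=179, draw]
  -- iteration 6/6 --
  RT 72: heading 179 -> 107
  FD 19: (0,0) -> (-5.555,18.17) [heading=107, draw]
]
RT 15: heading 107 -> 92
BK 11: (-5.555,18.17) -> (-5.171,7.176) [heading=92, draw]
Final: pos=(-5.171,7.176), heading=92, 7 segment(s) drawn
Waypoints (8 total):
(0, 0)
(-5.555, 18.17)
(10.009, 29.068)
(25.183, 17.633)
(18.997, -0.332)
(0, 0)
(-5.555, 18.17)
(-5.171, 7.176)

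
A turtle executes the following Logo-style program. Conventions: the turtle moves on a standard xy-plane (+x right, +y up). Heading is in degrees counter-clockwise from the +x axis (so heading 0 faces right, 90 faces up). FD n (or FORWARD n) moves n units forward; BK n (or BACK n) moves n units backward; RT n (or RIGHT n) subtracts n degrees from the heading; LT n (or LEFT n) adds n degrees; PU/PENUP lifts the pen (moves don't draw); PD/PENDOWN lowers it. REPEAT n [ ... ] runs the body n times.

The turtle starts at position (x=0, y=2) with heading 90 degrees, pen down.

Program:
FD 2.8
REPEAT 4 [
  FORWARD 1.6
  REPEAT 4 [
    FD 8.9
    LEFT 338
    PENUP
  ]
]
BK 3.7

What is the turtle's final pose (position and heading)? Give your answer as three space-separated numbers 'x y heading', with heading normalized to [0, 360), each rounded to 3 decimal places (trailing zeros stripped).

Answer: 1.476 -2.114 98

Derivation:
Executing turtle program step by step:
Start: pos=(0,2), heading=90, pen down
FD 2.8: (0,2) -> (0,4.8) [heading=90, draw]
REPEAT 4 [
  -- iteration 1/4 --
  FD 1.6: (0,4.8) -> (0,6.4) [heading=90, draw]
  REPEAT 4 [
    -- iteration 1/4 --
    FD 8.9: (0,6.4) -> (0,15.3) [heading=90, draw]
    LT 338: heading 90 -> 68
    PU: pen up
    -- iteration 2/4 --
    FD 8.9: (0,15.3) -> (3.334,23.552) [heading=68, move]
    LT 338: heading 68 -> 46
    PU: pen up
    -- iteration 3/4 --
    FD 8.9: (3.334,23.552) -> (9.516,29.954) [heading=46, move]
    LT 338: heading 46 -> 24
    PU: pen up
    -- iteration 4/4 --
    FD 8.9: (9.516,29.954) -> (17.647,33.574) [heading=24, move]
    LT 338: heading 24 -> 2
    PU: pen up
  ]
  -- iteration 2/4 --
  FD 1.6: (17.647,33.574) -> (19.246,33.63) [heading=2, move]
  REPEAT 4 [
    -- iteration 1/4 --
    FD 8.9: (19.246,33.63) -> (28.141,33.94) [heading=2, move]
    LT 338: heading 2 -> 340
    PU: pen up
    -- iteration 2/4 --
    FD 8.9: (28.141,33.94) -> (36.504,30.896) [heading=340, move]
    LT 338: heading 340 -> 318
    PU: pen up
    -- iteration 3/4 --
    FD 8.9: (36.504,30.896) -> (43.118,24.941) [heading=318, move]
    LT 338: heading 318 -> 296
    PU: pen up
    -- iteration 4/4 --
    FD 8.9: (43.118,24.941) -> (47.019,16.942) [heading=296, move]
    LT 338: heading 296 -> 274
    PU: pen up
  ]
  -- iteration 3/4 --
  FD 1.6: (47.019,16.942) -> (47.131,15.346) [heading=274, move]
  REPEAT 4 [
    -- iteration 1/4 --
    FD 8.9: (47.131,15.346) -> (47.752,6.468) [heading=274, move]
    LT 338: heading 274 -> 252
    PU: pen up
    -- iteration 2/4 --
    FD 8.9: (47.752,6.468) -> (45.002,-1.997) [heading=252, move]
    LT 338: heading 252 -> 230
    PU: pen up
    -- iteration 3/4 --
    FD 8.9: (45.002,-1.997) -> (39.281,-8.815) [heading=230, move]
    LT 338: heading 230 -> 208
    PU: pen up
    -- iteration 4/4 --
    FD 8.9: (39.281,-8.815) -> (31.423,-12.993) [heading=208, move]
    LT 338: heading 208 -> 186
    PU: pen up
  ]
  -- iteration 4/4 --
  FD 1.6: (31.423,-12.993) -> (29.831,-13.16) [heading=186, move]
  REPEAT 4 [
    -- iteration 1/4 --
    FD 8.9: (29.831,-13.16) -> (20.98,-14.091) [heading=186, move]
    LT 338: heading 186 -> 164
    PU: pen up
    -- iteration 2/4 --
    FD 8.9: (20.98,-14.091) -> (12.425,-11.637) [heading=164, move]
    LT 338: heading 164 -> 142
    PU: pen up
    -- iteration 3/4 --
    FD 8.9: (12.425,-11.637) -> (5.412,-6.158) [heading=142, move]
    LT 338: heading 142 -> 120
    PU: pen up
    -- iteration 4/4 --
    FD 8.9: (5.412,-6.158) -> (0.962,1.55) [heading=120, move]
    LT 338: heading 120 -> 98
    PU: pen up
  ]
]
BK 3.7: (0.962,1.55) -> (1.476,-2.114) [heading=98, move]
Final: pos=(1.476,-2.114), heading=98, 3 segment(s) drawn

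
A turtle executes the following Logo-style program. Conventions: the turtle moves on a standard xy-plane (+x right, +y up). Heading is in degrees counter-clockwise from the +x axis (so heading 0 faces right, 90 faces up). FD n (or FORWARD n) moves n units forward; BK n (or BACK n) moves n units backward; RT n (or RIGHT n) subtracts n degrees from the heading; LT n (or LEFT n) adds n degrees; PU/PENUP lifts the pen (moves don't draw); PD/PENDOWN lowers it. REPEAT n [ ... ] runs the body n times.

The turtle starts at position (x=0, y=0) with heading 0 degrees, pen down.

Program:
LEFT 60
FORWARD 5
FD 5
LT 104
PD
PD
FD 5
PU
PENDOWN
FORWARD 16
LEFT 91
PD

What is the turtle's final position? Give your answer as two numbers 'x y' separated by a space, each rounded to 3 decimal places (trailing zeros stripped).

Executing turtle program step by step:
Start: pos=(0,0), heading=0, pen down
LT 60: heading 0 -> 60
FD 5: (0,0) -> (2.5,4.33) [heading=60, draw]
FD 5: (2.5,4.33) -> (5,8.66) [heading=60, draw]
LT 104: heading 60 -> 164
PD: pen down
PD: pen down
FD 5: (5,8.66) -> (0.194,10.038) [heading=164, draw]
PU: pen up
PD: pen down
FD 16: (0.194,10.038) -> (-15.186,14.449) [heading=164, draw]
LT 91: heading 164 -> 255
PD: pen down
Final: pos=(-15.186,14.449), heading=255, 4 segment(s) drawn

Answer: -15.186 14.449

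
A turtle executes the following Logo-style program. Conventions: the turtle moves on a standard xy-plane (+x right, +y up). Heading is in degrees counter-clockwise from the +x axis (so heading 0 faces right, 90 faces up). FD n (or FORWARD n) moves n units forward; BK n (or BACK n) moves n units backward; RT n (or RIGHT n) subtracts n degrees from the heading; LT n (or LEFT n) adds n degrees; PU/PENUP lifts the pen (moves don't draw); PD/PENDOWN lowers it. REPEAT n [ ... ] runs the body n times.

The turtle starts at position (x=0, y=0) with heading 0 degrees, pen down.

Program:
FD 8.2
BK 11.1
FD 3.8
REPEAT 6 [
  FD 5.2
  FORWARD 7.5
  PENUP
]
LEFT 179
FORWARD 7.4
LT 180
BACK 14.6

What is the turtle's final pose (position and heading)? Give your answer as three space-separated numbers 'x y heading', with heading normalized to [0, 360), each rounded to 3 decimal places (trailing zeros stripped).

Answer: 55.103 0.384 359

Derivation:
Executing turtle program step by step:
Start: pos=(0,0), heading=0, pen down
FD 8.2: (0,0) -> (8.2,0) [heading=0, draw]
BK 11.1: (8.2,0) -> (-2.9,0) [heading=0, draw]
FD 3.8: (-2.9,0) -> (0.9,0) [heading=0, draw]
REPEAT 6 [
  -- iteration 1/6 --
  FD 5.2: (0.9,0) -> (6.1,0) [heading=0, draw]
  FD 7.5: (6.1,0) -> (13.6,0) [heading=0, draw]
  PU: pen up
  -- iteration 2/6 --
  FD 5.2: (13.6,0) -> (18.8,0) [heading=0, move]
  FD 7.5: (18.8,0) -> (26.3,0) [heading=0, move]
  PU: pen up
  -- iteration 3/6 --
  FD 5.2: (26.3,0) -> (31.5,0) [heading=0, move]
  FD 7.5: (31.5,0) -> (39,0) [heading=0, move]
  PU: pen up
  -- iteration 4/6 --
  FD 5.2: (39,0) -> (44.2,0) [heading=0, move]
  FD 7.5: (44.2,0) -> (51.7,0) [heading=0, move]
  PU: pen up
  -- iteration 5/6 --
  FD 5.2: (51.7,0) -> (56.9,0) [heading=0, move]
  FD 7.5: (56.9,0) -> (64.4,0) [heading=0, move]
  PU: pen up
  -- iteration 6/6 --
  FD 5.2: (64.4,0) -> (69.6,0) [heading=0, move]
  FD 7.5: (69.6,0) -> (77.1,0) [heading=0, move]
  PU: pen up
]
LT 179: heading 0 -> 179
FD 7.4: (77.1,0) -> (69.701,0.129) [heading=179, move]
LT 180: heading 179 -> 359
BK 14.6: (69.701,0.129) -> (55.103,0.384) [heading=359, move]
Final: pos=(55.103,0.384), heading=359, 5 segment(s) drawn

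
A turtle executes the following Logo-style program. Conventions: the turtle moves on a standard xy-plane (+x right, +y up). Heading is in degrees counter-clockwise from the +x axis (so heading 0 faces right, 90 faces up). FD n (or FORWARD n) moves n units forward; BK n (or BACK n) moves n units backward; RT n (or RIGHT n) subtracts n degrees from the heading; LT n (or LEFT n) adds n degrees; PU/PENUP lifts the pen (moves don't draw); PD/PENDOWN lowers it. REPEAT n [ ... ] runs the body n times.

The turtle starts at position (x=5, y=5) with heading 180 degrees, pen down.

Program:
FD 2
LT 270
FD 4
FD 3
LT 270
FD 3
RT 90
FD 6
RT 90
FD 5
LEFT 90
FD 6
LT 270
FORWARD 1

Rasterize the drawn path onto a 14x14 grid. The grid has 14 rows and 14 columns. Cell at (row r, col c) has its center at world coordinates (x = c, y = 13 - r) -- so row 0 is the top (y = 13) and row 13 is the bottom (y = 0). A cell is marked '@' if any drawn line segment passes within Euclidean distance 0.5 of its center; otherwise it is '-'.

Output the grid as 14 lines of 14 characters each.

Segment 0: (5,5) -> (3,5)
Segment 1: (3,5) -> (3,9)
Segment 2: (3,9) -> (3,12)
Segment 3: (3,12) -> (6,12)
Segment 4: (6,12) -> (6,6)
Segment 5: (6,6) -> (1,6)
Segment 6: (1,6) -> (1,0)
Segment 7: (1,0) -> (-0,0)

Answer: --------------
---@@@@-------
---@--@-------
---@--@-------
---@--@-------
---@--@-------
---@--@-------
-@@@@@@-------
-@-@@@--------
-@------------
-@------------
-@------------
-@------------
@@------------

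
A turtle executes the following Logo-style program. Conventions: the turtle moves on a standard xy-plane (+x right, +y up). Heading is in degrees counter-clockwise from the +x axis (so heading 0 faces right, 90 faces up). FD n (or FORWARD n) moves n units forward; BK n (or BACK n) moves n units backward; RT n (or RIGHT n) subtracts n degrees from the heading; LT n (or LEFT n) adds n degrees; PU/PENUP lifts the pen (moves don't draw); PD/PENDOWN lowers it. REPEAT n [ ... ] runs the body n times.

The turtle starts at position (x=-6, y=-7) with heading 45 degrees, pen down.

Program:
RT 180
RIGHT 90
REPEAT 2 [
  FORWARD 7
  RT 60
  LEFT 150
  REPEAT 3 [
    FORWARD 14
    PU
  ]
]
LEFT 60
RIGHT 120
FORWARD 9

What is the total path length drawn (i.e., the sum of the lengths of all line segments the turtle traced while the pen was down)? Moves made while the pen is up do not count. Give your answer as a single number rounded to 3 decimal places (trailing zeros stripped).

Answer: 21

Derivation:
Executing turtle program step by step:
Start: pos=(-6,-7), heading=45, pen down
RT 180: heading 45 -> 225
RT 90: heading 225 -> 135
REPEAT 2 [
  -- iteration 1/2 --
  FD 7: (-6,-7) -> (-10.95,-2.05) [heading=135, draw]
  RT 60: heading 135 -> 75
  LT 150: heading 75 -> 225
  REPEAT 3 [
    -- iteration 1/3 --
    FD 14: (-10.95,-2.05) -> (-20.849,-11.95) [heading=225, draw]
    PU: pen up
    -- iteration 2/3 --
    FD 14: (-20.849,-11.95) -> (-30.749,-21.849) [heading=225, move]
    PU: pen up
    -- iteration 3/3 --
    FD 14: (-30.749,-21.849) -> (-40.648,-31.749) [heading=225, move]
    PU: pen up
  ]
  -- iteration 2/2 --
  FD 7: (-40.648,-31.749) -> (-45.598,-36.698) [heading=225, move]
  RT 60: heading 225 -> 165
  LT 150: heading 165 -> 315
  REPEAT 3 [
    -- iteration 1/3 --
    FD 14: (-45.598,-36.698) -> (-35.698,-46.598) [heading=315, move]
    PU: pen up
    -- iteration 2/3 --
    FD 14: (-35.698,-46.598) -> (-25.799,-56.497) [heading=315, move]
    PU: pen up
    -- iteration 3/3 --
    FD 14: (-25.799,-56.497) -> (-15.899,-66.397) [heading=315, move]
    PU: pen up
  ]
]
LT 60: heading 315 -> 15
RT 120: heading 15 -> 255
FD 9: (-15.899,-66.397) -> (-18.229,-75.09) [heading=255, move]
Final: pos=(-18.229,-75.09), heading=255, 2 segment(s) drawn

Segment lengths:
  seg 1: (-6,-7) -> (-10.95,-2.05), length = 7
  seg 2: (-10.95,-2.05) -> (-20.849,-11.95), length = 14
Total = 21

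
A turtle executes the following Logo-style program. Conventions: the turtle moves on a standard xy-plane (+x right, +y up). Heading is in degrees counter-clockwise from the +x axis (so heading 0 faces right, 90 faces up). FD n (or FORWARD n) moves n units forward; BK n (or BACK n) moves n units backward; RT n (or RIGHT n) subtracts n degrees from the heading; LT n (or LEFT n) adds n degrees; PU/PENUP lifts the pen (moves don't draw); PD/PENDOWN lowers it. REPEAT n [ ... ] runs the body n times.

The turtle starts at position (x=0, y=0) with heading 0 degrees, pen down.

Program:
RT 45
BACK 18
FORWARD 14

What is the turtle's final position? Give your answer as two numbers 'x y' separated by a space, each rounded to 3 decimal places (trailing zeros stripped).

Executing turtle program step by step:
Start: pos=(0,0), heading=0, pen down
RT 45: heading 0 -> 315
BK 18: (0,0) -> (-12.728,12.728) [heading=315, draw]
FD 14: (-12.728,12.728) -> (-2.828,2.828) [heading=315, draw]
Final: pos=(-2.828,2.828), heading=315, 2 segment(s) drawn

Answer: -2.828 2.828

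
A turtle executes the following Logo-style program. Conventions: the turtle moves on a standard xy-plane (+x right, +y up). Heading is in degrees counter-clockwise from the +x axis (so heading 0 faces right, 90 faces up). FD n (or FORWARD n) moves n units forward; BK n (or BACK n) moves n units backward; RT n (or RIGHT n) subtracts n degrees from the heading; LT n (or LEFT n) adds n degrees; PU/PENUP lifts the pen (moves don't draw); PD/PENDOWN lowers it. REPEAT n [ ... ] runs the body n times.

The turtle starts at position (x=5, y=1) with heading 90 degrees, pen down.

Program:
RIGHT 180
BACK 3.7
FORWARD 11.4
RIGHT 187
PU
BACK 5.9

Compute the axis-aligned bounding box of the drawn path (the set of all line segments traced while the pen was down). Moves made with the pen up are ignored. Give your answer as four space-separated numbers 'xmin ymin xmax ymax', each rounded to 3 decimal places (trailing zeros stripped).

Answer: 5 -6.7 5 4.7

Derivation:
Executing turtle program step by step:
Start: pos=(5,1), heading=90, pen down
RT 180: heading 90 -> 270
BK 3.7: (5,1) -> (5,4.7) [heading=270, draw]
FD 11.4: (5,4.7) -> (5,-6.7) [heading=270, draw]
RT 187: heading 270 -> 83
PU: pen up
BK 5.9: (5,-6.7) -> (4.281,-12.556) [heading=83, move]
Final: pos=(4.281,-12.556), heading=83, 2 segment(s) drawn

Segment endpoints: x in {5, 5}, y in {-6.7, 1, 4.7}
xmin=5, ymin=-6.7, xmax=5, ymax=4.7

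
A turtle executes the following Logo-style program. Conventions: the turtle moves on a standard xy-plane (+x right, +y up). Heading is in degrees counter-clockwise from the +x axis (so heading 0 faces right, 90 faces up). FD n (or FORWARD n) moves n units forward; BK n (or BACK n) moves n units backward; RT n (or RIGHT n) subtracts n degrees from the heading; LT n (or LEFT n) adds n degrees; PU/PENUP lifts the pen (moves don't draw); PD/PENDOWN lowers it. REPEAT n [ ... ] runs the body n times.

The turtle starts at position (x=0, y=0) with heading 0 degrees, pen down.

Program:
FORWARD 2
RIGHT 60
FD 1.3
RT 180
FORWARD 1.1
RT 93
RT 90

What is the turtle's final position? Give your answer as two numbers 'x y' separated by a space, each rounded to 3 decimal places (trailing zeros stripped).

Answer: 2.1 -0.173

Derivation:
Executing turtle program step by step:
Start: pos=(0,0), heading=0, pen down
FD 2: (0,0) -> (2,0) [heading=0, draw]
RT 60: heading 0 -> 300
FD 1.3: (2,0) -> (2.65,-1.126) [heading=300, draw]
RT 180: heading 300 -> 120
FD 1.1: (2.65,-1.126) -> (2.1,-0.173) [heading=120, draw]
RT 93: heading 120 -> 27
RT 90: heading 27 -> 297
Final: pos=(2.1,-0.173), heading=297, 3 segment(s) drawn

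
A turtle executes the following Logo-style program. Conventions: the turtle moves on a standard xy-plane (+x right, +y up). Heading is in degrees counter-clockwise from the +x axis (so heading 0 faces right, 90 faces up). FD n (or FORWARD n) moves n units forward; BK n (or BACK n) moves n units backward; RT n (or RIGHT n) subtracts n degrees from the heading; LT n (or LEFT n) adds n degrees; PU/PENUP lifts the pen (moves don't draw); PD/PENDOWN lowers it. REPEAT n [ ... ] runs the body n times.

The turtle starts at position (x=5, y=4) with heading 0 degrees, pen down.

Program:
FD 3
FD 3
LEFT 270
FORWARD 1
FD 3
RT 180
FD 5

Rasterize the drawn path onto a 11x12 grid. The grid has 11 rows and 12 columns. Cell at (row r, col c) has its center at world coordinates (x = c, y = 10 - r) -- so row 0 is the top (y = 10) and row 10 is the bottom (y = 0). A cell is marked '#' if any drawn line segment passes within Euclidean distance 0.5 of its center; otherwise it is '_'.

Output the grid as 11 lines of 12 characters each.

Segment 0: (5,4) -> (8,4)
Segment 1: (8,4) -> (11,4)
Segment 2: (11,4) -> (11,3)
Segment 3: (11,3) -> (11,0)
Segment 4: (11,0) -> (11,5)

Answer: ____________
____________
____________
____________
____________
___________#
_____#######
___________#
___________#
___________#
___________#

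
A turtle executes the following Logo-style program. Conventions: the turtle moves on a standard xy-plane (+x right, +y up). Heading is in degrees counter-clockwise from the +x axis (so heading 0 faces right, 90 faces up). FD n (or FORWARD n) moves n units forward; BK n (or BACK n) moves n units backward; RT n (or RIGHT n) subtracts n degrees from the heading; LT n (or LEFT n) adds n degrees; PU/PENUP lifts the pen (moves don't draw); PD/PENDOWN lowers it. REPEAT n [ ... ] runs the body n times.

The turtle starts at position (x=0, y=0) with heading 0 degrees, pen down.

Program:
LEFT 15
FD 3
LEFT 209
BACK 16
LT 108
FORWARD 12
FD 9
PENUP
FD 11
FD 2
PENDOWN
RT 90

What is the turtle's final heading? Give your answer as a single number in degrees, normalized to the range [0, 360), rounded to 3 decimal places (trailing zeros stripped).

Executing turtle program step by step:
Start: pos=(0,0), heading=0, pen down
LT 15: heading 0 -> 15
FD 3: (0,0) -> (2.898,0.776) [heading=15, draw]
LT 209: heading 15 -> 224
BK 16: (2.898,0.776) -> (14.407,11.891) [heading=224, draw]
LT 108: heading 224 -> 332
FD 12: (14.407,11.891) -> (25.003,6.257) [heading=332, draw]
FD 9: (25.003,6.257) -> (32.949,2.032) [heading=332, draw]
PU: pen up
FD 11: (32.949,2.032) -> (42.662,-3.132) [heading=332, move]
FD 2: (42.662,-3.132) -> (44.427,-4.071) [heading=332, move]
PD: pen down
RT 90: heading 332 -> 242
Final: pos=(44.427,-4.071), heading=242, 4 segment(s) drawn

Answer: 242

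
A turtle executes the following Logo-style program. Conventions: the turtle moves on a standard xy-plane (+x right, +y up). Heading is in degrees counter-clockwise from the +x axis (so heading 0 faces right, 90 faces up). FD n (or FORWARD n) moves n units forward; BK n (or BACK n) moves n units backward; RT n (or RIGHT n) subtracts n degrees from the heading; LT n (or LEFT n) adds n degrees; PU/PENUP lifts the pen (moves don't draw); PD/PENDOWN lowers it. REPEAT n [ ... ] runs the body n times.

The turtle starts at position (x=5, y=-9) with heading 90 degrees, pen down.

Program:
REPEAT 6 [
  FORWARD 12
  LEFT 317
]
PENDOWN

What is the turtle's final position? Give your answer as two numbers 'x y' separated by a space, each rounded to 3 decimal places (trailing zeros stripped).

Executing turtle program step by step:
Start: pos=(5,-9), heading=90, pen down
REPEAT 6 [
  -- iteration 1/6 --
  FD 12: (5,-9) -> (5,3) [heading=90, draw]
  LT 317: heading 90 -> 47
  -- iteration 2/6 --
  FD 12: (5,3) -> (13.184,11.776) [heading=47, draw]
  LT 317: heading 47 -> 4
  -- iteration 3/6 --
  FD 12: (13.184,11.776) -> (25.155,12.613) [heading=4, draw]
  LT 317: heading 4 -> 321
  -- iteration 4/6 --
  FD 12: (25.155,12.613) -> (34.481,5.061) [heading=321, draw]
  LT 317: heading 321 -> 278
  -- iteration 5/6 --
  FD 12: (34.481,5.061) -> (36.151,-6.822) [heading=278, draw]
  LT 317: heading 278 -> 235
  -- iteration 6/6 --
  FD 12: (36.151,-6.822) -> (29.268,-16.652) [heading=235, draw]
  LT 317: heading 235 -> 192
]
PD: pen down
Final: pos=(29.268,-16.652), heading=192, 6 segment(s) drawn

Answer: 29.268 -16.652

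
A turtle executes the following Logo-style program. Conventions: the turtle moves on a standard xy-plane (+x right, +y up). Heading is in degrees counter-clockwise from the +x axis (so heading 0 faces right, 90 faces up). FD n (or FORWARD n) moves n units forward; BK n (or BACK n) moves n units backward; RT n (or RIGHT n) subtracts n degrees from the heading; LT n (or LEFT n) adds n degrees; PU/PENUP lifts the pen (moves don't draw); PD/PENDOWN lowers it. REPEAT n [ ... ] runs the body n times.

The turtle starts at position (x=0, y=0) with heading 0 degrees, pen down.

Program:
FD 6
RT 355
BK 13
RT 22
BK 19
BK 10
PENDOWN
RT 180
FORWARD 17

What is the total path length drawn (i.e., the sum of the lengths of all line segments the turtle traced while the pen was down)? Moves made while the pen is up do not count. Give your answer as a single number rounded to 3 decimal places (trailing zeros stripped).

Executing turtle program step by step:
Start: pos=(0,0), heading=0, pen down
FD 6: (0,0) -> (6,0) [heading=0, draw]
RT 355: heading 0 -> 5
BK 13: (6,0) -> (-6.951,-1.133) [heading=5, draw]
RT 22: heading 5 -> 343
BK 19: (-6.951,-1.133) -> (-25.12,4.422) [heading=343, draw]
BK 10: (-25.12,4.422) -> (-34.683,7.346) [heading=343, draw]
PD: pen down
RT 180: heading 343 -> 163
FD 17: (-34.683,7.346) -> (-50.941,12.316) [heading=163, draw]
Final: pos=(-50.941,12.316), heading=163, 5 segment(s) drawn

Segment lengths:
  seg 1: (0,0) -> (6,0), length = 6
  seg 2: (6,0) -> (-6.951,-1.133), length = 13
  seg 3: (-6.951,-1.133) -> (-25.12,4.422), length = 19
  seg 4: (-25.12,4.422) -> (-34.683,7.346), length = 10
  seg 5: (-34.683,7.346) -> (-50.941,12.316), length = 17
Total = 65

Answer: 65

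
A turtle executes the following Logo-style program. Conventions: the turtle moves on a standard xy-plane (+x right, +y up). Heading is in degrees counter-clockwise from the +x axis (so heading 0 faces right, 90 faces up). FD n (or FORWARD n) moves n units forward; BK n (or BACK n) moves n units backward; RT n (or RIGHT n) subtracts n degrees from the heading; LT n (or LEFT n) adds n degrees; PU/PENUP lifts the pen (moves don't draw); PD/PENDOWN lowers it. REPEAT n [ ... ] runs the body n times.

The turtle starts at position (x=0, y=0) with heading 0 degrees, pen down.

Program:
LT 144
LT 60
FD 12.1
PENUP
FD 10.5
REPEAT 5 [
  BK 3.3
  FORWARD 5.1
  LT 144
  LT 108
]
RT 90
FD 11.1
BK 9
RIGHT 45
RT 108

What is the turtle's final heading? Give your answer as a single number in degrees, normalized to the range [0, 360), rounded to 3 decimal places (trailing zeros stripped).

Answer: 141

Derivation:
Executing turtle program step by step:
Start: pos=(0,0), heading=0, pen down
LT 144: heading 0 -> 144
LT 60: heading 144 -> 204
FD 12.1: (0,0) -> (-11.054,-4.922) [heading=204, draw]
PU: pen up
FD 10.5: (-11.054,-4.922) -> (-20.646,-9.192) [heading=204, move]
REPEAT 5 [
  -- iteration 1/5 --
  BK 3.3: (-20.646,-9.192) -> (-17.631,-7.85) [heading=204, move]
  FD 5.1: (-17.631,-7.85) -> (-22.291,-9.924) [heading=204, move]
  LT 144: heading 204 -> 348
  LT 108: heading 348 -> 96
  -- iteration 2/5 --
  BK 3.3: (-22.291,-9.924) -> (-21.946,-13.206) [heading=96, move]
  FD 5.1: (-21.946,-13.206) -> (-22.479,-8.134) [heading=96, move]
  LT 144: heading 96 -> 240
  LT 108: heading 240 -> 348
  -- iteration 3/5 --
  BK 3.3: (-22.479,-8.134) -> (-25.707,-7.448) [heading=348, move]
  FD 5.1: (-25.707,-7.448) -> (-20.718,-8.508) [heading=348, move]
  LT 144: heading 348 -> 132
  LT 108: heading 132 -> 240
  -- iteration 4/5 --
  BK 3.3: (-20.718,-8.508) -> (-19.068,-5.651) [heading=240, move]
  FD 5.1: (-19.068,-5.651) -> (-21.618,-10.067) [heading=240, move]
  LT 144: heading 240 -> 24
  LT 108: heading 24 -> 132
  -- iteration 5/5 --
  BK 3.3: (-21.618,-10.067) -> (-19.41,-12.52) [heading=132, move]
  FD 5.1: (-19.41,-12.52) -> (-22.822,-8.73) [heading=132, move]
  LT 144: heading 132 -> 276
  LT 108: heading 276 -> 24
]
RT 90: heading 24 -> 294
FD 11.1: (-22.822,-8.73) -> (-18.308,-18.87) [heading=294, move]
BK 9: (-18.308,-18.87) -> (-21.968,-10.648) [heading=294, move]
RT 45: heading 294 -> 249
RT 108: heading 249 -> 141
Final: pos=(-21.968,-10.648), heading=141, 1 segment(s) drawn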